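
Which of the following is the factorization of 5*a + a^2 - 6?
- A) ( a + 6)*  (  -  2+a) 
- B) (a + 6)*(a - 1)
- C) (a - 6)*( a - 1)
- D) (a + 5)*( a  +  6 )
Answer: B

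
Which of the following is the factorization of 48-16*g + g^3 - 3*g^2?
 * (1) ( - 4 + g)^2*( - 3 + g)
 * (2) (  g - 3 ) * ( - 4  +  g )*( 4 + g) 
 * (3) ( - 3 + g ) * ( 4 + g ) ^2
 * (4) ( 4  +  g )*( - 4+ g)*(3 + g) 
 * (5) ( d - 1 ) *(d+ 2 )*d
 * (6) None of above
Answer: 2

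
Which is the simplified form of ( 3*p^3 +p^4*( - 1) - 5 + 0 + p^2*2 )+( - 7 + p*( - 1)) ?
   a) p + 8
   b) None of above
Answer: b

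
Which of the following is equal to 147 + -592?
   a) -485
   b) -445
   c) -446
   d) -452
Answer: b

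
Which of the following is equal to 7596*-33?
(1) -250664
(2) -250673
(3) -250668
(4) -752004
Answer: 3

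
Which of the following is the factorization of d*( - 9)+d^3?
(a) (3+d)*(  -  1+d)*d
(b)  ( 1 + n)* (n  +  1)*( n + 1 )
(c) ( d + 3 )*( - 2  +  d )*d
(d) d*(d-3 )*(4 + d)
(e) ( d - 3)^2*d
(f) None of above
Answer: f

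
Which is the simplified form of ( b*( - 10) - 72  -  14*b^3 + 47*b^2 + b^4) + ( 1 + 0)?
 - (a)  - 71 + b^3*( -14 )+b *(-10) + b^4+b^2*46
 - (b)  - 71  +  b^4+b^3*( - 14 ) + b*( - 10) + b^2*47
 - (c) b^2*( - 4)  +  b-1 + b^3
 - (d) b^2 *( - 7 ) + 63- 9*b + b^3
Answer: b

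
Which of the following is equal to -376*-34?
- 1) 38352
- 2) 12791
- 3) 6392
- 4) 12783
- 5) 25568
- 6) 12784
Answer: 6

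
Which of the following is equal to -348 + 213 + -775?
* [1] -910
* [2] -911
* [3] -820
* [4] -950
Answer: 1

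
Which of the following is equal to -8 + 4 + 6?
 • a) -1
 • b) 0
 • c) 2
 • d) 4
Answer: c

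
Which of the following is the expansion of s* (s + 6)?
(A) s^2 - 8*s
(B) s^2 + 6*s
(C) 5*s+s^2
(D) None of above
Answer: B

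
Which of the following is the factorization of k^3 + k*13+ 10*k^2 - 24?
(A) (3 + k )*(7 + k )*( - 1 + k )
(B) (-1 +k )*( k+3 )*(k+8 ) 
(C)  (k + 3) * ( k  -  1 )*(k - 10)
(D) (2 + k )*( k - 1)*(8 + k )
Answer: B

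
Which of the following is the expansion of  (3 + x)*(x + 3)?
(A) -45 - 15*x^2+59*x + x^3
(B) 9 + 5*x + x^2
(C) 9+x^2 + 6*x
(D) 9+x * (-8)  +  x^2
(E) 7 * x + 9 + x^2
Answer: C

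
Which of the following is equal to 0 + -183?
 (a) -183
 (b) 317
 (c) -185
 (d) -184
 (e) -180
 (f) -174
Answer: a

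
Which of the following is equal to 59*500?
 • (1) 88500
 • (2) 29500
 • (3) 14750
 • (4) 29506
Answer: 2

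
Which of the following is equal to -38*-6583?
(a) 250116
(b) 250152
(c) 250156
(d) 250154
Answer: d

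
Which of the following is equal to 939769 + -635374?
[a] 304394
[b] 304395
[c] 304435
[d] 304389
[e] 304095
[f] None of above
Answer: b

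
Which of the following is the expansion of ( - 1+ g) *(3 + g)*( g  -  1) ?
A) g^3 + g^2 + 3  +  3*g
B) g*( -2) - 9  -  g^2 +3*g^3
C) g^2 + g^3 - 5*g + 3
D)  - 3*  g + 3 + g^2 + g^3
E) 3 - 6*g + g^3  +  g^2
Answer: C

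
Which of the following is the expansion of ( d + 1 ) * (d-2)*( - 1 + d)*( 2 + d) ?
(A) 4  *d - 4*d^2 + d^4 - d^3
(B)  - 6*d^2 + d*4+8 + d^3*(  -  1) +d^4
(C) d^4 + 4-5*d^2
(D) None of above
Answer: C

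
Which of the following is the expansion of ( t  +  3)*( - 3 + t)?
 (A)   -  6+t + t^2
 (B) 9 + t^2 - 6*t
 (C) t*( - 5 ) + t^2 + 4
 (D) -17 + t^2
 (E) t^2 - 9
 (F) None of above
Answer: E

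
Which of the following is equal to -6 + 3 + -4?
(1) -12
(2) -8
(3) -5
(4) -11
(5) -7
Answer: 5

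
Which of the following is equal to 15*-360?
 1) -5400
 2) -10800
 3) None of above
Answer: 1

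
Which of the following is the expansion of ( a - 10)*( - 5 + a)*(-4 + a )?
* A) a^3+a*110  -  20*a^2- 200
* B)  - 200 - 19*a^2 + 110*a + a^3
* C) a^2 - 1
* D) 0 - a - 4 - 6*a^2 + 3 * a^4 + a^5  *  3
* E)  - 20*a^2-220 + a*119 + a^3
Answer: B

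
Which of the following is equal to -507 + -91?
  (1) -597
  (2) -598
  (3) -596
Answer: 2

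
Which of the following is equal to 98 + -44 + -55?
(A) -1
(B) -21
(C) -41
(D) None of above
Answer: A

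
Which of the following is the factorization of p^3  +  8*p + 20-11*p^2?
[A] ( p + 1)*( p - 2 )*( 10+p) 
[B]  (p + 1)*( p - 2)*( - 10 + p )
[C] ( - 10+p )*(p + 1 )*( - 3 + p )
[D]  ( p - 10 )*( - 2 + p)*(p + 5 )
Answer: B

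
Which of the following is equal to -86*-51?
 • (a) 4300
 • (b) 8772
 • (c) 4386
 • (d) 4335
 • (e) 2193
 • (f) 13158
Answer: c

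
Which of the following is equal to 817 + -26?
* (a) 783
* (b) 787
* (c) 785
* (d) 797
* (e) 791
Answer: e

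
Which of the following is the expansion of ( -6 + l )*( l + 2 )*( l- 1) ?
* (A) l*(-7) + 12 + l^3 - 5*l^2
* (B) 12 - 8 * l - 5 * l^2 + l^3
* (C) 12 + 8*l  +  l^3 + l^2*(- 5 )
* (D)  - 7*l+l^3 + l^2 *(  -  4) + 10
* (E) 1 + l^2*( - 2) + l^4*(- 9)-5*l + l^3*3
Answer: B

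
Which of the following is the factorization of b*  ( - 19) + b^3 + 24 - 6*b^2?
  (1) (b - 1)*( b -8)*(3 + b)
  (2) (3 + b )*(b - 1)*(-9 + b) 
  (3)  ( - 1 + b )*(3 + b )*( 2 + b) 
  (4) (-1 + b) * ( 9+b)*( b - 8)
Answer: 1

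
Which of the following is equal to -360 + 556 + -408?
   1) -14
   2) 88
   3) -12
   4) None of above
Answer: 4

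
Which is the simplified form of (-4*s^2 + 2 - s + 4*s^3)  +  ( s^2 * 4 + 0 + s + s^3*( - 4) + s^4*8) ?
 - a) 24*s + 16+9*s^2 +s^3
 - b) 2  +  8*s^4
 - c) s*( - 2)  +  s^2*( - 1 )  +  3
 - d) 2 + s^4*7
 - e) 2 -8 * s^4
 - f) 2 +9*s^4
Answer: b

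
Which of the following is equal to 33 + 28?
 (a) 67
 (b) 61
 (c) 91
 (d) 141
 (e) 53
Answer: b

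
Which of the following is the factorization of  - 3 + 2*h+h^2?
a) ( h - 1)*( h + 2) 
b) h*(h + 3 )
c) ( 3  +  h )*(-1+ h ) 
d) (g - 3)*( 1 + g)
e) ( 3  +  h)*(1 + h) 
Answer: c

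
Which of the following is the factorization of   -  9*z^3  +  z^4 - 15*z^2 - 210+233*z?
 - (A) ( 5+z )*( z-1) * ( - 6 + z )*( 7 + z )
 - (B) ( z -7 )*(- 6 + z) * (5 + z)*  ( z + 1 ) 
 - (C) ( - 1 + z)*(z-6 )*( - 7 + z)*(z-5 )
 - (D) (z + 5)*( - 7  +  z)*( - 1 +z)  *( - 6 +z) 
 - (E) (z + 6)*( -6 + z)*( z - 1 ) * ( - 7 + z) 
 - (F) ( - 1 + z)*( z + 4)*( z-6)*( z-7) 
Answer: D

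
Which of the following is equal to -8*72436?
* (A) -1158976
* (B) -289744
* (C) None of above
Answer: C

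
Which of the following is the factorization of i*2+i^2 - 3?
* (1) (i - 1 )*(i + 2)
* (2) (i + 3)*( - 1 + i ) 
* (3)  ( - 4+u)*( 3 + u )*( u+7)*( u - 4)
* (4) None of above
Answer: 2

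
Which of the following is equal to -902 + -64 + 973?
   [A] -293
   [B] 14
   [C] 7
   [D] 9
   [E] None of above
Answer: C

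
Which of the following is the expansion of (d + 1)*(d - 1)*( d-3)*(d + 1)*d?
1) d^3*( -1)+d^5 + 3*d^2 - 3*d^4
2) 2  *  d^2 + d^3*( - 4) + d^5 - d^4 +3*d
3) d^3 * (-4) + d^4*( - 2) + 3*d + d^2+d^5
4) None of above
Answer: 4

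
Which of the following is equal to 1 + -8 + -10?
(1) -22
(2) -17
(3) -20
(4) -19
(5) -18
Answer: 2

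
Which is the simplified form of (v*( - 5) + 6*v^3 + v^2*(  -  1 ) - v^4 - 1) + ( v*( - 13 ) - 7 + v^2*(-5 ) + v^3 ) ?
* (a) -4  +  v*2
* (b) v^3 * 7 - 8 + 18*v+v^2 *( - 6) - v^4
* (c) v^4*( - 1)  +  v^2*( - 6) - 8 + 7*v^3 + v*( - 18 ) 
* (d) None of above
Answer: c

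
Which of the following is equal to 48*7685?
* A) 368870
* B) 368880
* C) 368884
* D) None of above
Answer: B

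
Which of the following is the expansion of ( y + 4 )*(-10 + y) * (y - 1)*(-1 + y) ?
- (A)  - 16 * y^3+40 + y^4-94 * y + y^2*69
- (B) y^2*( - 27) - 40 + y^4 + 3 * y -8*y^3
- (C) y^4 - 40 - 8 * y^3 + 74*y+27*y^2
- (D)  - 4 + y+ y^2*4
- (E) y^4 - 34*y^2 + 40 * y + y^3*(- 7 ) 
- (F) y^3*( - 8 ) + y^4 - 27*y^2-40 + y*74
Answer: F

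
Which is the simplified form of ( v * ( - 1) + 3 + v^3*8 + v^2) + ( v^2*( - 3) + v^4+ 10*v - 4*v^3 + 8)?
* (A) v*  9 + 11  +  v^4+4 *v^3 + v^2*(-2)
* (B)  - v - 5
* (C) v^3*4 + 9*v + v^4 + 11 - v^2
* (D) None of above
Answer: A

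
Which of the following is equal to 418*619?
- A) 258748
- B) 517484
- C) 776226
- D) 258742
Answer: D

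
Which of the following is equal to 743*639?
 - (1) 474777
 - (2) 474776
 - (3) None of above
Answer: 1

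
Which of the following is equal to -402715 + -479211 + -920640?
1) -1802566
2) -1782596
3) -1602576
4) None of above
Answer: 1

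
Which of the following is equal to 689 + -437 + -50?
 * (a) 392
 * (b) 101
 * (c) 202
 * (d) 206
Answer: c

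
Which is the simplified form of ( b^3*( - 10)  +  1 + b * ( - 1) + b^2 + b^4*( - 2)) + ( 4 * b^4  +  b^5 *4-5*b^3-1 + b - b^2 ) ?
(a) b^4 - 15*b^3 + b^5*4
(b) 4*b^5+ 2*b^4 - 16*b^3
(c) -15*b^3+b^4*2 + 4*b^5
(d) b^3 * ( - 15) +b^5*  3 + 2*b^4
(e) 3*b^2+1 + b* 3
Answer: c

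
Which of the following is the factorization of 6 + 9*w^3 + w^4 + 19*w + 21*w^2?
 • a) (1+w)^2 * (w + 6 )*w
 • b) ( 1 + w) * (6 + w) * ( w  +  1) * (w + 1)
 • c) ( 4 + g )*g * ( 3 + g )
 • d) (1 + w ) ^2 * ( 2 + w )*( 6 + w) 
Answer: b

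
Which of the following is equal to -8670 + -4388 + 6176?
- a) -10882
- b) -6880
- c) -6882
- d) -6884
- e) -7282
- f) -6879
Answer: c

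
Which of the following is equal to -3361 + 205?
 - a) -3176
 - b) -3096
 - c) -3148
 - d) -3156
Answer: d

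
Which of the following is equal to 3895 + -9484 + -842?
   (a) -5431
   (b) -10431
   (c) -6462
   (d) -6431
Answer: d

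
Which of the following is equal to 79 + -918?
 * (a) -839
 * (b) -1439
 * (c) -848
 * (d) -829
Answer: a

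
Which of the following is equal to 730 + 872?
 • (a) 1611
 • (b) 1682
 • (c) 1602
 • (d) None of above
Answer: c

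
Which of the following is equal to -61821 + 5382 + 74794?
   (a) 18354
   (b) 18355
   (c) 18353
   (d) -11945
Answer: b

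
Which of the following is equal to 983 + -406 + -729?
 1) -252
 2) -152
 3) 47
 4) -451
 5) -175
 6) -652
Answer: 2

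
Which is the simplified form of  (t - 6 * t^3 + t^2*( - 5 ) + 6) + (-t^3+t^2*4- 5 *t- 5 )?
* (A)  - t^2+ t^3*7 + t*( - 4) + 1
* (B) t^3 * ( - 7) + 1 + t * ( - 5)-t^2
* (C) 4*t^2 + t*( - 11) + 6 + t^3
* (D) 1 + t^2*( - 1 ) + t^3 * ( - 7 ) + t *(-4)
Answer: D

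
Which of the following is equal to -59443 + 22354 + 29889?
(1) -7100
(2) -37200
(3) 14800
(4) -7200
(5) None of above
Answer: 4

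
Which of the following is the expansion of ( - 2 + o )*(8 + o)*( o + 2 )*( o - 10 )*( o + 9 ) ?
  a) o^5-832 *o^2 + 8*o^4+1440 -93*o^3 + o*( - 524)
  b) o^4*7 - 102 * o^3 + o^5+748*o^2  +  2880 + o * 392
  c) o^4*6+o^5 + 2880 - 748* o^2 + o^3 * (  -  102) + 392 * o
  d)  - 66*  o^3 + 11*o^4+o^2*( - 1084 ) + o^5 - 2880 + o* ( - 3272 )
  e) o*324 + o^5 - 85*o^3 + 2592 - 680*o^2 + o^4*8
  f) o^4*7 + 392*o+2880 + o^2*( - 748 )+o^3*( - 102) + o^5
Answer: f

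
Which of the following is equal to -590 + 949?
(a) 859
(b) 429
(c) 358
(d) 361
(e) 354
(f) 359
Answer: f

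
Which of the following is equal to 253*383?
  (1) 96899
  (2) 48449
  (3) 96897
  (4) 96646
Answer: 1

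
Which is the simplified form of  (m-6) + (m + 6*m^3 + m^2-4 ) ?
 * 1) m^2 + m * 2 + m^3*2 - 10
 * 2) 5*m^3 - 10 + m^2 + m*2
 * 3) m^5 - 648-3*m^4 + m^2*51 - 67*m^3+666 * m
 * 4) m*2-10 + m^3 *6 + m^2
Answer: 4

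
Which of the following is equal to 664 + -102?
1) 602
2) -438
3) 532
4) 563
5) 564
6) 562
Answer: 6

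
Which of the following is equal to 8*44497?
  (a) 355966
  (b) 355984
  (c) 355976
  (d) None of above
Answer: c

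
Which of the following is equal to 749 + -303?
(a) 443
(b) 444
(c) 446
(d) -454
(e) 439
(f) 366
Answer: c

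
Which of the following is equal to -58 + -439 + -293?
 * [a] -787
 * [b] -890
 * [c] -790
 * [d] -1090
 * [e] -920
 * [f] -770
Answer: c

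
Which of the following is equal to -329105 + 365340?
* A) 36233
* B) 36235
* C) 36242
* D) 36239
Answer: B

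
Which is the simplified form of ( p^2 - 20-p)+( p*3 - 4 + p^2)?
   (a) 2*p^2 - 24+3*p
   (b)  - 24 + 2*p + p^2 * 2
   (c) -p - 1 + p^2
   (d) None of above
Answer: b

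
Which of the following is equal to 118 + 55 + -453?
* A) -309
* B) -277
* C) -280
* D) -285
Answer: C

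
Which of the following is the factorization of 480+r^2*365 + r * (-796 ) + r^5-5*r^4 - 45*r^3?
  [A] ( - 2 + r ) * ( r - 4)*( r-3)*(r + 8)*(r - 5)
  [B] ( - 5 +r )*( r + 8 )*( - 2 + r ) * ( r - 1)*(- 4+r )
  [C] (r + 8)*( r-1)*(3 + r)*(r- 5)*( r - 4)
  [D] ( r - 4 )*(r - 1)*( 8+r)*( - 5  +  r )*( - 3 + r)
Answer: D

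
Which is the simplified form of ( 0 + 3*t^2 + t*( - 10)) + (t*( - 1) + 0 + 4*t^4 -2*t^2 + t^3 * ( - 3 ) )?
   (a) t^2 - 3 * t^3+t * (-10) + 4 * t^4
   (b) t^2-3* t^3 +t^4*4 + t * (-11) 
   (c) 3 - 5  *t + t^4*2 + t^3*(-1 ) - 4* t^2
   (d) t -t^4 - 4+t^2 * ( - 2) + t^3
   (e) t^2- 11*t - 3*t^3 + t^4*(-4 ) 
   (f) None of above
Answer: b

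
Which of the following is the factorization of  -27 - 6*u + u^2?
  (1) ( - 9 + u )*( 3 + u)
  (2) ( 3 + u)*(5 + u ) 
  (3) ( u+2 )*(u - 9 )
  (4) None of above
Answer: 1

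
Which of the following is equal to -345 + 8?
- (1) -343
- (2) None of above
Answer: 2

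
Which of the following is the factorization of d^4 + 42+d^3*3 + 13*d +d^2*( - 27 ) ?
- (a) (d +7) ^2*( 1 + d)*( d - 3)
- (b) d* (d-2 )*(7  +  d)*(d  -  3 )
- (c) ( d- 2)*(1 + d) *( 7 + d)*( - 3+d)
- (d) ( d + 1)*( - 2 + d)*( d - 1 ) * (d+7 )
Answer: c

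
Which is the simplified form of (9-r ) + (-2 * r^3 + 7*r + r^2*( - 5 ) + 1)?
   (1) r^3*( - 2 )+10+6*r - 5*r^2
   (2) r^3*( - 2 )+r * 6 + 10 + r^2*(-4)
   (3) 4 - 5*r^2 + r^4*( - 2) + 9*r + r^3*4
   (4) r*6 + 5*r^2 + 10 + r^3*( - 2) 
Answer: 1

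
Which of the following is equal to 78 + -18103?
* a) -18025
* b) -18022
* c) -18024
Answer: a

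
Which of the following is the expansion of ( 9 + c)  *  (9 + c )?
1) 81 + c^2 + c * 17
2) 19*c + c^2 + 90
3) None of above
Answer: 3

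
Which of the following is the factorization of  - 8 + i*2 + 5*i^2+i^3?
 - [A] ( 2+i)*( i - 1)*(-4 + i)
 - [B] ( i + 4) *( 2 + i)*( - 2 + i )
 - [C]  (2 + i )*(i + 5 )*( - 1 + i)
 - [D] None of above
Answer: D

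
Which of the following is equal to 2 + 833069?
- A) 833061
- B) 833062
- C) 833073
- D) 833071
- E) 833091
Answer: D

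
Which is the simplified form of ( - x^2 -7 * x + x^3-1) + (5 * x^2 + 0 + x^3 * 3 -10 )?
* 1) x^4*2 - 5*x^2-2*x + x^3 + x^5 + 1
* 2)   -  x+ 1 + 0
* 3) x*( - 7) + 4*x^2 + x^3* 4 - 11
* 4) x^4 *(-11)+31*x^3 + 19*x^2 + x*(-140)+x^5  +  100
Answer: 3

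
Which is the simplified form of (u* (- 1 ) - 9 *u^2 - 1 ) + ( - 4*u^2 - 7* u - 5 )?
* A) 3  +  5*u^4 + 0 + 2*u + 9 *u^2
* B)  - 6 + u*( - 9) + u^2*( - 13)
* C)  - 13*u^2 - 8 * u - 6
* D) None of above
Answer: C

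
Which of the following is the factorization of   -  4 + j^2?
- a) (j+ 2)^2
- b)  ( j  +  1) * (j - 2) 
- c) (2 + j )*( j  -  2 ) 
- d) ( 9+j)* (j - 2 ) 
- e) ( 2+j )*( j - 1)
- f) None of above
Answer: c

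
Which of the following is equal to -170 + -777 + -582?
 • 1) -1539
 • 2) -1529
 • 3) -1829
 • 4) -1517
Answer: 2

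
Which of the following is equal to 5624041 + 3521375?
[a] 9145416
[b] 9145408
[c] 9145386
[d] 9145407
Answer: a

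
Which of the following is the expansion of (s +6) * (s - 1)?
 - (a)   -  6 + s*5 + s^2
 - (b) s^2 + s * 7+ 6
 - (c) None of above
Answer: a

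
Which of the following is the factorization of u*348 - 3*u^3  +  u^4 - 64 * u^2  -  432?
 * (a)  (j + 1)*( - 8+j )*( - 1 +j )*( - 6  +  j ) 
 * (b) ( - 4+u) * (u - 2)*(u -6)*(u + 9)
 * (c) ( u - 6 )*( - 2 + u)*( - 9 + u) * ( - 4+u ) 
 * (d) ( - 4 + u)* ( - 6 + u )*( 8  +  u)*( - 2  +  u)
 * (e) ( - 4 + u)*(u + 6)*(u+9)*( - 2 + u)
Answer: b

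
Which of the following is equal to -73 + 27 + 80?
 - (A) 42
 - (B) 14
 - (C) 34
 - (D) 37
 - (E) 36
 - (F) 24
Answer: C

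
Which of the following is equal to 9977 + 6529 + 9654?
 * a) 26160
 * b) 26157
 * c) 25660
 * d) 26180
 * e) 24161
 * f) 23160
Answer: a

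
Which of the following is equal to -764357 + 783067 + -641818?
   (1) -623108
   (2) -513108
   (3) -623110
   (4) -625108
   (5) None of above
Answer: 1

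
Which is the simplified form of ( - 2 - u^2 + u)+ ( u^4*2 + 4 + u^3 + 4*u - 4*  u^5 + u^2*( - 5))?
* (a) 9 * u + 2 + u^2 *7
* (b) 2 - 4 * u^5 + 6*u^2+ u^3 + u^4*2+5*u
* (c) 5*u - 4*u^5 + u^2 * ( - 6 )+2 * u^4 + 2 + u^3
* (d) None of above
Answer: c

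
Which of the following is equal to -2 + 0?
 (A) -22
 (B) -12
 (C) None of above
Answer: C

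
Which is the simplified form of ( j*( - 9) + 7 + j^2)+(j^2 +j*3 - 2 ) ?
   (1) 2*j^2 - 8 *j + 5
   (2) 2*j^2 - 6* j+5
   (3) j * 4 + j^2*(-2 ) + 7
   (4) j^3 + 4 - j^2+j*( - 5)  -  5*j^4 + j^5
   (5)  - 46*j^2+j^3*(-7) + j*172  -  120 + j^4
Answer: 2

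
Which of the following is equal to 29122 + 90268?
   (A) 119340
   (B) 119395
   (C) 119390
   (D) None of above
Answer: C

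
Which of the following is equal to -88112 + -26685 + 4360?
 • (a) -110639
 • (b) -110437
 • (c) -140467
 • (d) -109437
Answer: b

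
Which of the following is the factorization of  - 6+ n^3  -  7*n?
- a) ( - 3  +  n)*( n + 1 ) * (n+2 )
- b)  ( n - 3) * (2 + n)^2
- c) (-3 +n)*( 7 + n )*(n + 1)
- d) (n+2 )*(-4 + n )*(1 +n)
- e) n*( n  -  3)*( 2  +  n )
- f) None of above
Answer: a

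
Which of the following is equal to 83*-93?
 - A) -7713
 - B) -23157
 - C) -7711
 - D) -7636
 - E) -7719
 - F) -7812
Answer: E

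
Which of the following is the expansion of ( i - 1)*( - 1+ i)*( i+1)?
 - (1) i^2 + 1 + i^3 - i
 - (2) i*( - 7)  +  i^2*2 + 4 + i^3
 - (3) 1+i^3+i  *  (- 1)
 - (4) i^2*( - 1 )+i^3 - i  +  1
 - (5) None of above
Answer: 4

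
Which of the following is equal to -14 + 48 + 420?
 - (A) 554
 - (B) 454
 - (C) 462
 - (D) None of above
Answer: B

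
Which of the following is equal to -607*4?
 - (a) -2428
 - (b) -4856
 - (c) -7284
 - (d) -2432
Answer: a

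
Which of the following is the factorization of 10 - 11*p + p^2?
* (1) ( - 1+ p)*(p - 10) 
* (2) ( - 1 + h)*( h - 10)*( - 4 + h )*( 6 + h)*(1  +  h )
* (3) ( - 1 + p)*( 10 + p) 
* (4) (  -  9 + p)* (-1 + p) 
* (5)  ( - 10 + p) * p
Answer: 1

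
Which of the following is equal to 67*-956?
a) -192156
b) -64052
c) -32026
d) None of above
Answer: b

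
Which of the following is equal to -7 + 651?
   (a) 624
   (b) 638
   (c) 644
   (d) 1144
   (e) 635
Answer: c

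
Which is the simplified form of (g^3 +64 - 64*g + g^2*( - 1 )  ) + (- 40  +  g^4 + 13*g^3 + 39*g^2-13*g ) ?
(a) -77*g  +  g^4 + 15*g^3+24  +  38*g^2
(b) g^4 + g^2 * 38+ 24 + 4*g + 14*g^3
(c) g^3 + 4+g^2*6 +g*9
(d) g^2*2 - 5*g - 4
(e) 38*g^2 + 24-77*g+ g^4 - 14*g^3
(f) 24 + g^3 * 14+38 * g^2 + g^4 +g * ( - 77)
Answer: f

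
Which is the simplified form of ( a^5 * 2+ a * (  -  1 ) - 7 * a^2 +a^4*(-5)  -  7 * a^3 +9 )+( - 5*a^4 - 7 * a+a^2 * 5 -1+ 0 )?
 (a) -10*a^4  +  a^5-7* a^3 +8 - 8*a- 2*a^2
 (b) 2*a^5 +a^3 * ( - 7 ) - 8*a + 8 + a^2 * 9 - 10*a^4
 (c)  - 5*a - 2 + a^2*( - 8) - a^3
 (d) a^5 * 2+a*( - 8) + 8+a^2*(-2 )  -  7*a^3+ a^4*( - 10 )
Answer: d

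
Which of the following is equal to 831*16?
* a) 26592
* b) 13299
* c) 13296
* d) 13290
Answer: c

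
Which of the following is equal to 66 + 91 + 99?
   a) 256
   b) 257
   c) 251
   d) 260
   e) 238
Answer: a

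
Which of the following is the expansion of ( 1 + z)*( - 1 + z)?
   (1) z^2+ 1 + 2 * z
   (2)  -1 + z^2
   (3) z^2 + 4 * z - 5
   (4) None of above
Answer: 2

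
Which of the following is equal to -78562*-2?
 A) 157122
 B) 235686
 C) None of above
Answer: C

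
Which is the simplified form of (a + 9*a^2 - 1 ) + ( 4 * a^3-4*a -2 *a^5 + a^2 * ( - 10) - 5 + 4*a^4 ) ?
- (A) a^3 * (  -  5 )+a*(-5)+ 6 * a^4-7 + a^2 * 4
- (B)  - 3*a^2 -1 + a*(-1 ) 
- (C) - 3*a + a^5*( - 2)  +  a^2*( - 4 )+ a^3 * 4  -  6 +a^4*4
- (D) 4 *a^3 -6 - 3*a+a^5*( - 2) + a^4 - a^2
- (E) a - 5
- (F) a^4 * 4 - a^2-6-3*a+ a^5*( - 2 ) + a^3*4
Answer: F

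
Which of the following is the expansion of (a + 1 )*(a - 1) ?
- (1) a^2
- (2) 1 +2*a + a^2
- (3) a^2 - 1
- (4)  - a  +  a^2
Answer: 3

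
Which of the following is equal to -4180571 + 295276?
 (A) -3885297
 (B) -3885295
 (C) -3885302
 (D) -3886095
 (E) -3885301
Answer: B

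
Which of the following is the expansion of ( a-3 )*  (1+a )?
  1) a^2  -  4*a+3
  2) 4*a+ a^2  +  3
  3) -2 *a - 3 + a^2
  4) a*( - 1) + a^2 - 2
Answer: 3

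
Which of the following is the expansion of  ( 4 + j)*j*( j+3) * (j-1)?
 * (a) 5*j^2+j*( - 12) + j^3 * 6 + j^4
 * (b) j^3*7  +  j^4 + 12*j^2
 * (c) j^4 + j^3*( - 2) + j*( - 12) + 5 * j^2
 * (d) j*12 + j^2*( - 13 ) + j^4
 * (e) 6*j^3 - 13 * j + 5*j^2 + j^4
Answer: a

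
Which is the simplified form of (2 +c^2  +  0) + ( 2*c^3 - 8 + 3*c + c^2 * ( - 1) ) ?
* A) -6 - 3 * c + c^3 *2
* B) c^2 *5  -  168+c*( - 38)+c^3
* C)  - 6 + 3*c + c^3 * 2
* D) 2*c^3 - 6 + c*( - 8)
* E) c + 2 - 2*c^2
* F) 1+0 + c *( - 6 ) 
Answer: C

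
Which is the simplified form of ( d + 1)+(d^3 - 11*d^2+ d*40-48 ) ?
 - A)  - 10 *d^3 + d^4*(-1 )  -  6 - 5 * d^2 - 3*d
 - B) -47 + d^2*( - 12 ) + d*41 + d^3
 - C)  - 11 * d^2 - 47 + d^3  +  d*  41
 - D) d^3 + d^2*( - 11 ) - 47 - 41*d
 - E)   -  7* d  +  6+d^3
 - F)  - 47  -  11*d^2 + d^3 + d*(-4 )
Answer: C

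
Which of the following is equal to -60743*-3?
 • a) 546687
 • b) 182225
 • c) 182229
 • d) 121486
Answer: c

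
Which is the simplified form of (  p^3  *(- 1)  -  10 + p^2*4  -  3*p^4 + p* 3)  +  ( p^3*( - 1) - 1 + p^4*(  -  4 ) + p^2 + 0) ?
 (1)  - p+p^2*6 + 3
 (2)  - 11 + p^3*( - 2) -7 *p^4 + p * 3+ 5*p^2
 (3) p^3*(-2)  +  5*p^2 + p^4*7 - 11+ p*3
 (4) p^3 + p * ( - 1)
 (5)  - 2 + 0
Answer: 2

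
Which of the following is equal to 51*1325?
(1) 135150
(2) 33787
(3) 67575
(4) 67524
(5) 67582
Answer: 3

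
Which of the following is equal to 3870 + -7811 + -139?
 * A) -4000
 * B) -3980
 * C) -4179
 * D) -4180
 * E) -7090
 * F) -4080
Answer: F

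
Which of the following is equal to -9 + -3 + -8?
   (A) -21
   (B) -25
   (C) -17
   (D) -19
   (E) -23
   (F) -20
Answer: F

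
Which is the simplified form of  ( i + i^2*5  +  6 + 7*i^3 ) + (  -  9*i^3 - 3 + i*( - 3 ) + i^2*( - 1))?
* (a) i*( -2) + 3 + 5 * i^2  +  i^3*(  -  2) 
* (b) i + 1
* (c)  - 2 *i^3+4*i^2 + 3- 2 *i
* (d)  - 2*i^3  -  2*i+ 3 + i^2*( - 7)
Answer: c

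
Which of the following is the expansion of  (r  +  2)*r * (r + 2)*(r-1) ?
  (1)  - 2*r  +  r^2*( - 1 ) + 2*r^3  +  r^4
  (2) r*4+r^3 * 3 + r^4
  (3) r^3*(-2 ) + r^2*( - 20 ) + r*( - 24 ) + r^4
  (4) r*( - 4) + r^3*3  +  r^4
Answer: 4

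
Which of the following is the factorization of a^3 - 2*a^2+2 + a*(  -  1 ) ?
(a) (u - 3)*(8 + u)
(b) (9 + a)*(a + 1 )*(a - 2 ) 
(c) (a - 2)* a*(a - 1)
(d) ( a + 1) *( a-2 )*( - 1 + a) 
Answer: d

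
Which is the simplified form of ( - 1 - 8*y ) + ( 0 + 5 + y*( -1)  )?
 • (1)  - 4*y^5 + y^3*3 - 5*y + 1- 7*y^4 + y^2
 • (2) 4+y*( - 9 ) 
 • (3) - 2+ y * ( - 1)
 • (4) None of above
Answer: 2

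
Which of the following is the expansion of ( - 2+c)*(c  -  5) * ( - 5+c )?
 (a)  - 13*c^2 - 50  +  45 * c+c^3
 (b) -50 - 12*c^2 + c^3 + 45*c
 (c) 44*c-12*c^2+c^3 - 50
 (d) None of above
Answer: b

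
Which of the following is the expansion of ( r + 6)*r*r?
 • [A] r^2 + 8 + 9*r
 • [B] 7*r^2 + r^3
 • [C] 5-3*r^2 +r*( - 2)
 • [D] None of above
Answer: D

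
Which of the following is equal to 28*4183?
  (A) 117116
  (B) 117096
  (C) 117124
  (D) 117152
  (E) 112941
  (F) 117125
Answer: C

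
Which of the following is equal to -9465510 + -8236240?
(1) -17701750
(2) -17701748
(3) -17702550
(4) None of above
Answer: 1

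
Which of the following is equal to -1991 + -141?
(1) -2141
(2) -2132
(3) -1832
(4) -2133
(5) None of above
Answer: 2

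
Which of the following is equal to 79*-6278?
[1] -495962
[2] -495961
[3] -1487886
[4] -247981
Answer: 1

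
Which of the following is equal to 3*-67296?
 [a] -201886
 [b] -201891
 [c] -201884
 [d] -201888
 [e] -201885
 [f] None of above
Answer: d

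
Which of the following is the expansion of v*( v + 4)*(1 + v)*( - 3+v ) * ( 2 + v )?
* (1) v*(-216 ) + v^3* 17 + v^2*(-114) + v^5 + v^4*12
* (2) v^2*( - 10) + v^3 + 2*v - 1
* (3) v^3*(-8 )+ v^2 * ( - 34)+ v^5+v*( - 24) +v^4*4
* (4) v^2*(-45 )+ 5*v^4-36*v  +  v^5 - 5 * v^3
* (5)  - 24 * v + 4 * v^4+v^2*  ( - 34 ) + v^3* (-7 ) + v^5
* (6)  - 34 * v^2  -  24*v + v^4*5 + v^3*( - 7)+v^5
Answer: 5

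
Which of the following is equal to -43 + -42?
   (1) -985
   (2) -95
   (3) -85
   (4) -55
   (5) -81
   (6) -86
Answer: 3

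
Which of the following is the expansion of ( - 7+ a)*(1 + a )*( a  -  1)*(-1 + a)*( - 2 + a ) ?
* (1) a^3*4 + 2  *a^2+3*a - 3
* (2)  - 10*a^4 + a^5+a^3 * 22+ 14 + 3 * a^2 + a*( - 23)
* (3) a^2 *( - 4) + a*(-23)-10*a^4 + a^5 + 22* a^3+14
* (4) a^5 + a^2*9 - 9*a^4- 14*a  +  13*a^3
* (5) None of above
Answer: 3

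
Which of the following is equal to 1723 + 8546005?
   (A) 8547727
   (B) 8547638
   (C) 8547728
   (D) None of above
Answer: C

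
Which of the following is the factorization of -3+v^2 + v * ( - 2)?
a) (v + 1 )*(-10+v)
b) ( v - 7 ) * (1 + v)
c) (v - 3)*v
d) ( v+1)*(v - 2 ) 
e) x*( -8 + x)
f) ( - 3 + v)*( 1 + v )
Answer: f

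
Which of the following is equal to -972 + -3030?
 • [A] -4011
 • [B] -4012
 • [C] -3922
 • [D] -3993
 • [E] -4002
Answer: E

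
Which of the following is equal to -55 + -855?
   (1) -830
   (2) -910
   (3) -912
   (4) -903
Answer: 2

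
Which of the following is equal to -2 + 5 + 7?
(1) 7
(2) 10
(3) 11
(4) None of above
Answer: 2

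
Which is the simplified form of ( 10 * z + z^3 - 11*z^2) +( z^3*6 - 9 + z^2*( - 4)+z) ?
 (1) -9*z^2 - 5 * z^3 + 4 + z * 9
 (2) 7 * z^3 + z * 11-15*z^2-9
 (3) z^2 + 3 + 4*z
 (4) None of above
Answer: 2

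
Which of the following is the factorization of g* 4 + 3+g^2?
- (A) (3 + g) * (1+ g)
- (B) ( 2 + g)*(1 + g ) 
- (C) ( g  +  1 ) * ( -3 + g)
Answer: A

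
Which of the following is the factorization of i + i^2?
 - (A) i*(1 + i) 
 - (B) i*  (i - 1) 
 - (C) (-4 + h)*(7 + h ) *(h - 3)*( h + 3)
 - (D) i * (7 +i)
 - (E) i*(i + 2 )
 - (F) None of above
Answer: A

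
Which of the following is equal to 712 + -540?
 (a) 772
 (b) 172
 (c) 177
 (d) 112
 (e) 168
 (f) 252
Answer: b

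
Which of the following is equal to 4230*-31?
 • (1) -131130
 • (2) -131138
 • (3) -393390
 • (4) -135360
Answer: 1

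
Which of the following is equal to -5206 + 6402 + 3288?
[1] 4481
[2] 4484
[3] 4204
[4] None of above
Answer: 2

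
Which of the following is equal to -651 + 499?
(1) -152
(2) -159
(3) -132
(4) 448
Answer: 1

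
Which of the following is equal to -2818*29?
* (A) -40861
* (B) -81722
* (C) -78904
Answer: B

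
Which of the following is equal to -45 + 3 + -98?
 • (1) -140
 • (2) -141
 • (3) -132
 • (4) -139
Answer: 1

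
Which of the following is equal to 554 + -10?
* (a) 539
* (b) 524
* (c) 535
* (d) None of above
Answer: d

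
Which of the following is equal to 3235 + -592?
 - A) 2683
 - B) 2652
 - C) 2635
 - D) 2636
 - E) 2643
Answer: E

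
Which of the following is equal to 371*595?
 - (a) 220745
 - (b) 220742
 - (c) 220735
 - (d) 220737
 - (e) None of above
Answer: a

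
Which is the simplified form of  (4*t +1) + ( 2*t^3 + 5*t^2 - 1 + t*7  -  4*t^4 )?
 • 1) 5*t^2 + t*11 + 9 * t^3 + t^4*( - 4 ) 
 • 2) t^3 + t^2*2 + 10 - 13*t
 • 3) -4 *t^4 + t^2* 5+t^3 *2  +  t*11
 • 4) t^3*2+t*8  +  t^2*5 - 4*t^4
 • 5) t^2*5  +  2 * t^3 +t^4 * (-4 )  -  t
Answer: 3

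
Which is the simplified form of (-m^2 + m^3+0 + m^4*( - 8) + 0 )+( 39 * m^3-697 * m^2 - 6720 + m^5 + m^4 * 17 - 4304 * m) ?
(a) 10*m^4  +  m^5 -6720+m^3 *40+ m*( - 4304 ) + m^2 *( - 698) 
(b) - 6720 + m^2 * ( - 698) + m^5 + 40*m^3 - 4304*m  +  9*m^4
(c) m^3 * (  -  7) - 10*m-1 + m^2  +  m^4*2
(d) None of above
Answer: b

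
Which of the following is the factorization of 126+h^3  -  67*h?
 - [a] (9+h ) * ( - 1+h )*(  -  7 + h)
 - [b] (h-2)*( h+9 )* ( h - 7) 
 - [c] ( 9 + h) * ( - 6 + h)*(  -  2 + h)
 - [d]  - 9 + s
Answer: b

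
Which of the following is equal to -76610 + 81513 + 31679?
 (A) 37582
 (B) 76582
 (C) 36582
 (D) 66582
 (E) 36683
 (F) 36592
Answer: C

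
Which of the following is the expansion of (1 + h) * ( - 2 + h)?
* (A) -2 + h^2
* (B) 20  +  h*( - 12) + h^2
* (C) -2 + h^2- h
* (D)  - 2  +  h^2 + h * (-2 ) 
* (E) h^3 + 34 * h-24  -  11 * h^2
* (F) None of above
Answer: C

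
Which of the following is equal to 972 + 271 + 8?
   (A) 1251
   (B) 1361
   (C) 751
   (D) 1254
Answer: A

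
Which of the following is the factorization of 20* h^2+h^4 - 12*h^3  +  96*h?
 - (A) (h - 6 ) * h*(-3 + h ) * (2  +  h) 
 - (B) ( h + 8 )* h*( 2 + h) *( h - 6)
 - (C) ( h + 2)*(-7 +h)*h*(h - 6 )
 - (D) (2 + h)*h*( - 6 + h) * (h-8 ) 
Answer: D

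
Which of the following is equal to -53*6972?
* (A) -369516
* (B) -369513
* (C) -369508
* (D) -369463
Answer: A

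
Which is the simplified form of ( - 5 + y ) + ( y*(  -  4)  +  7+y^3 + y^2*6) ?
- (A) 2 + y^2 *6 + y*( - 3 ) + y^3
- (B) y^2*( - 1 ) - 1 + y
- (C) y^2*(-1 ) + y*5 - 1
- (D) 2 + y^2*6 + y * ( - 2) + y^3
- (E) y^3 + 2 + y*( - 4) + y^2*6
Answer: A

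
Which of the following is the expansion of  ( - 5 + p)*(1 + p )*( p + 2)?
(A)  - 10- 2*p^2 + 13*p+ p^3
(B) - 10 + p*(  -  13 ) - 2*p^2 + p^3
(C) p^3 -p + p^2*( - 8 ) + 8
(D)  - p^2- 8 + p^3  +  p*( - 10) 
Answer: B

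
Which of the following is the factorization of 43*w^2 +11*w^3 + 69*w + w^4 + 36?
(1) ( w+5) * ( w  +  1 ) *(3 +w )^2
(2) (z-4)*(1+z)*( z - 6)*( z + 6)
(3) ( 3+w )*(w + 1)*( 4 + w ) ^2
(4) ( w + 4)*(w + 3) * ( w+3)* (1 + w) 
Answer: 4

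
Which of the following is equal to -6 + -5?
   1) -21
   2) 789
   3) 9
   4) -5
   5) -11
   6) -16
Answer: 5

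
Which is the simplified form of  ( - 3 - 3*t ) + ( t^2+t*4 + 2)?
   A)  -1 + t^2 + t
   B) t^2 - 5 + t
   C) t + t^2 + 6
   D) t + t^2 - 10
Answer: A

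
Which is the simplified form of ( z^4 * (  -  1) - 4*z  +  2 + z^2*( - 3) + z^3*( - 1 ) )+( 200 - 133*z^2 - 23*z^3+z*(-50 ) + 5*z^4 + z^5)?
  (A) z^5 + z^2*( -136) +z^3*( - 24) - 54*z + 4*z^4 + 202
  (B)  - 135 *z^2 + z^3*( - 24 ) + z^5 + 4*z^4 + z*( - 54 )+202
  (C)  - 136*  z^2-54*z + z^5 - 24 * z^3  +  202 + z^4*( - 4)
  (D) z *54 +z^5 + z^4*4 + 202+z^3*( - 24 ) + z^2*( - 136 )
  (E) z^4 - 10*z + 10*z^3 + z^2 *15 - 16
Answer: A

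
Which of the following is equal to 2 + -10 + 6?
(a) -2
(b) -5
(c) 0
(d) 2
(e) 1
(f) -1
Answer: a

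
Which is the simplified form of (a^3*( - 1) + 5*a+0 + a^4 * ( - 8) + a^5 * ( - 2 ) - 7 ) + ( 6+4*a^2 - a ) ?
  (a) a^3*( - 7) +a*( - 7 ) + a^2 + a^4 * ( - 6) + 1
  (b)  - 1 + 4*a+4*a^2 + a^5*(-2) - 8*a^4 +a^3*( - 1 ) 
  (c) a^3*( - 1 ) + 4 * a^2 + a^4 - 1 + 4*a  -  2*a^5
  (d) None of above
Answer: b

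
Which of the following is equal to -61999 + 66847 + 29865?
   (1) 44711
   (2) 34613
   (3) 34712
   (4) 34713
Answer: 4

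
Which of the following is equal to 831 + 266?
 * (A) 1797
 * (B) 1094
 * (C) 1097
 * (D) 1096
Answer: C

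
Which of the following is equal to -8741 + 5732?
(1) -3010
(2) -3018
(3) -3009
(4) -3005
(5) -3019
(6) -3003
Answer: 3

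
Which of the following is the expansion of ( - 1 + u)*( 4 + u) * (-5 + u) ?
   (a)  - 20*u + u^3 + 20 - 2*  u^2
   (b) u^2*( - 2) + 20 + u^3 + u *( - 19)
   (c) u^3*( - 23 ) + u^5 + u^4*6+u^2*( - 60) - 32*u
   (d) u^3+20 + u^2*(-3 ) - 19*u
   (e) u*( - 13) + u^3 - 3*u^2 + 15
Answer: b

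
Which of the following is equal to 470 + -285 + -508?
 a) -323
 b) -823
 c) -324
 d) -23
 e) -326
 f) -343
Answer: a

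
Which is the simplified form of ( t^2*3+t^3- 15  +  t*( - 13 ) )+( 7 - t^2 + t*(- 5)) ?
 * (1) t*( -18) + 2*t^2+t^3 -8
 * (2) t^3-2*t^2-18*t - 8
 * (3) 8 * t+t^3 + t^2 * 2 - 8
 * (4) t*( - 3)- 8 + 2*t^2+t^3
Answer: 1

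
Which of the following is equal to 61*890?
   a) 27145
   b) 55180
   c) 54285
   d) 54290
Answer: d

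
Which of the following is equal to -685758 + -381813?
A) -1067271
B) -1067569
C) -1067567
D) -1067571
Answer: D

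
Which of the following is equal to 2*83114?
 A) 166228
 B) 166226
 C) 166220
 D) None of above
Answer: A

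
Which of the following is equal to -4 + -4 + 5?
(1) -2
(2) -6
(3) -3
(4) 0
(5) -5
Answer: 3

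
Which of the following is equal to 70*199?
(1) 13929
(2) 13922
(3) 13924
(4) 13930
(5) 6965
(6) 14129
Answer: 4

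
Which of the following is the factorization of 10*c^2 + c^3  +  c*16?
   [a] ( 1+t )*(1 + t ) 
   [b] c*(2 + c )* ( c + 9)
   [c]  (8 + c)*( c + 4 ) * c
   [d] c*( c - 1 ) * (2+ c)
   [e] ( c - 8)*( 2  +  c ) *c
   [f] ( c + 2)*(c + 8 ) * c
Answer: f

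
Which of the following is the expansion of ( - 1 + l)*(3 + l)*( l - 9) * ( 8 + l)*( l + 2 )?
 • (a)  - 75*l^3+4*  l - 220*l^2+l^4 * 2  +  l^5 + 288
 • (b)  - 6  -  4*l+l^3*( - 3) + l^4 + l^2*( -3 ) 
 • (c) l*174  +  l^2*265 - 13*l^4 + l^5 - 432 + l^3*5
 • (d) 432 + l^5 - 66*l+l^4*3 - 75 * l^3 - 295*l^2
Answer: d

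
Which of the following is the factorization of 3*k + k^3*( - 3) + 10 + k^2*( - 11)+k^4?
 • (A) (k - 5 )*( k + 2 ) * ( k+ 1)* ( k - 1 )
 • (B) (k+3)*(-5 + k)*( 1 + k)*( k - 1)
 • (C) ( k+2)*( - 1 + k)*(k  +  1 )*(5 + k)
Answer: A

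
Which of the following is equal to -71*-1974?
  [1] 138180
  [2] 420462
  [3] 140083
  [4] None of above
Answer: 4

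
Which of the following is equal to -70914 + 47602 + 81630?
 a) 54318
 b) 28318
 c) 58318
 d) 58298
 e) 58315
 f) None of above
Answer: c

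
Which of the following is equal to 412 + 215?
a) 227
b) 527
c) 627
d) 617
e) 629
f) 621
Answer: c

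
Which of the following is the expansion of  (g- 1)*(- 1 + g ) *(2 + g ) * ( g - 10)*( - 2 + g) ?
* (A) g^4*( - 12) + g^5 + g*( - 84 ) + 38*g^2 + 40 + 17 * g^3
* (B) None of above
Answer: A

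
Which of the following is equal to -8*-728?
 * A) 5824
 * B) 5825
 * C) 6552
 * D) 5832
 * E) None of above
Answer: A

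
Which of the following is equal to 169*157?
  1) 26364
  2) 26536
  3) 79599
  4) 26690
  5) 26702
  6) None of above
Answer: 6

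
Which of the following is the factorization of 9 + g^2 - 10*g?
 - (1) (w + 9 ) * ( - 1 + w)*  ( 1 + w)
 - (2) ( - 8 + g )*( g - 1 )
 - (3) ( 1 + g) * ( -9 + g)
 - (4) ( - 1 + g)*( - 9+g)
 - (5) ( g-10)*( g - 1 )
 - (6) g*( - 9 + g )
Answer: 4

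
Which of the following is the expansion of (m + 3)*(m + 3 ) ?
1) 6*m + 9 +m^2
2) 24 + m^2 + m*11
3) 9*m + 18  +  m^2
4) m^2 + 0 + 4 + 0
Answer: 1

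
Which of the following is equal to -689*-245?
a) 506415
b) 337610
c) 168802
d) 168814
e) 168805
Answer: e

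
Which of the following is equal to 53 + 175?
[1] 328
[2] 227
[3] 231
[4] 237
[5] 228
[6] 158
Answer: 5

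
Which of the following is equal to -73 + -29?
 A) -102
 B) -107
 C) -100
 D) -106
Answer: A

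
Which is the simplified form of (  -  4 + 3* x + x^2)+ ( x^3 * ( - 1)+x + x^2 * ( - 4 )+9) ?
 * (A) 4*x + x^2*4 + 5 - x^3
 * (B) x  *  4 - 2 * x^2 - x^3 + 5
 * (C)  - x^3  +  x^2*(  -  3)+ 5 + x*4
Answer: C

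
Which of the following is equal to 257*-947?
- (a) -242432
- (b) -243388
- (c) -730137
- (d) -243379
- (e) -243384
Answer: d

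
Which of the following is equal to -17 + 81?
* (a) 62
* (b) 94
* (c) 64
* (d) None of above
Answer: c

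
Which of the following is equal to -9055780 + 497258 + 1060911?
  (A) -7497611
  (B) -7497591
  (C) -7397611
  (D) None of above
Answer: A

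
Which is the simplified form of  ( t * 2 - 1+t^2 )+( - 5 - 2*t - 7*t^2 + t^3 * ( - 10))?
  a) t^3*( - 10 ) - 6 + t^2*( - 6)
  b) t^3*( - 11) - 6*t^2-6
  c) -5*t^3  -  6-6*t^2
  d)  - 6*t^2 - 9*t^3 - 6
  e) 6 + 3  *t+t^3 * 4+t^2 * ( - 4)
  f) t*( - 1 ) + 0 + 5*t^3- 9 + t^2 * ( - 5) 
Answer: a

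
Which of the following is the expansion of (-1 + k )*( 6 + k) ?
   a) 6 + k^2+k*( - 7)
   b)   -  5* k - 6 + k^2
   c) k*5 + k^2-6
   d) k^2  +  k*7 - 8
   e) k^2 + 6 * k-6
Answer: c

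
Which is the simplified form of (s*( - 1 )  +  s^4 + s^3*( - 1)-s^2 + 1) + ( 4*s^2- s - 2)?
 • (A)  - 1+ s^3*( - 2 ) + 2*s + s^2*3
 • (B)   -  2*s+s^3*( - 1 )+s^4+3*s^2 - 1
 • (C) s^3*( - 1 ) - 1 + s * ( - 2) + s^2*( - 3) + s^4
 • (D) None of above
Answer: B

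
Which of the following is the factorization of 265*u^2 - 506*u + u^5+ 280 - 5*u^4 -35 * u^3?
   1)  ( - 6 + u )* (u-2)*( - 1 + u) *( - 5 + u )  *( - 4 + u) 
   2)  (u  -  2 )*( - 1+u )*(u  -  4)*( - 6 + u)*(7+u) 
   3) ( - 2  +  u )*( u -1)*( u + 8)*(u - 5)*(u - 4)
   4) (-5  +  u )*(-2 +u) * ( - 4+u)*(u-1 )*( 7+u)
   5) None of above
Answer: 4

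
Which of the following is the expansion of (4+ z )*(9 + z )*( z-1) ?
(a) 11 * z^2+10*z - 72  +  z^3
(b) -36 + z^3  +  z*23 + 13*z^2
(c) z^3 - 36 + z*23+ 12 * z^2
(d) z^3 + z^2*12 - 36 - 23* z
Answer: c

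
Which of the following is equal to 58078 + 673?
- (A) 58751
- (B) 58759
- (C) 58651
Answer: A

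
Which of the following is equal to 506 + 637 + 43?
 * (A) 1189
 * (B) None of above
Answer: B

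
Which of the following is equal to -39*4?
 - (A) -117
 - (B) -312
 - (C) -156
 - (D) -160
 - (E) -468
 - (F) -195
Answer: C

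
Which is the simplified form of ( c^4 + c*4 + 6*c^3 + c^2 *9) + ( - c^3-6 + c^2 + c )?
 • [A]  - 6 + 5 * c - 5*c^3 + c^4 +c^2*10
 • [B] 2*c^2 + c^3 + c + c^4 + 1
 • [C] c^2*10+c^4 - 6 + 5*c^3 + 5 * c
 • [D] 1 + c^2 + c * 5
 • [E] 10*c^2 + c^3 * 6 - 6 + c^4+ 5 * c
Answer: C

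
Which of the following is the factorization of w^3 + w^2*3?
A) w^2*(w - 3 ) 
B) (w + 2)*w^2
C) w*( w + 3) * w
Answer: C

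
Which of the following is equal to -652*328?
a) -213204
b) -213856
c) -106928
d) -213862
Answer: b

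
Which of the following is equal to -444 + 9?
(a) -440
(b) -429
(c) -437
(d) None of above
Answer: d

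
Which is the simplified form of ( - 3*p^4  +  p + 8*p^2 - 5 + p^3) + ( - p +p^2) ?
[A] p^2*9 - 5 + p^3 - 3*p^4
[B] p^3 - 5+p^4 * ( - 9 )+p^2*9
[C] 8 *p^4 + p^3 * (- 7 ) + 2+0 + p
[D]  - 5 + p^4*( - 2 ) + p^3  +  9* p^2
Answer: A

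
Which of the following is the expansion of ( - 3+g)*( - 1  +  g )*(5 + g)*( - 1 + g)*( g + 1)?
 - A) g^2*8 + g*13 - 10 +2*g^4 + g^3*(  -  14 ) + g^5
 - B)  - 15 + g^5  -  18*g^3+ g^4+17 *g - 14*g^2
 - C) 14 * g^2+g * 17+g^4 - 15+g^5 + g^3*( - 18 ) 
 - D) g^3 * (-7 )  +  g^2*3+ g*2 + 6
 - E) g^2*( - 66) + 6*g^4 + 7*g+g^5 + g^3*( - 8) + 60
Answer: C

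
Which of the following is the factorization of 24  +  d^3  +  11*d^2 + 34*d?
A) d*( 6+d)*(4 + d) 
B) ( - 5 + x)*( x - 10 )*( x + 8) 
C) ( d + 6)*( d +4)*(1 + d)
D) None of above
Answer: C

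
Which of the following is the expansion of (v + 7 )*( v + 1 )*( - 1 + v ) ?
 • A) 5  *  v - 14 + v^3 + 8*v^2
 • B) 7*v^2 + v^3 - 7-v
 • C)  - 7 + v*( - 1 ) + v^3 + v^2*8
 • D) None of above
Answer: B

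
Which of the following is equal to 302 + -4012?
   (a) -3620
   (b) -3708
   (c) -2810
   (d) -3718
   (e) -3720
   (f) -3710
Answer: f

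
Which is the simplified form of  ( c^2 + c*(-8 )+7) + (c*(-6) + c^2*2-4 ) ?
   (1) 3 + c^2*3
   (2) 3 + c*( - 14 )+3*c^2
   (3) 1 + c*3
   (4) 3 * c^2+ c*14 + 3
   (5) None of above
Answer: 2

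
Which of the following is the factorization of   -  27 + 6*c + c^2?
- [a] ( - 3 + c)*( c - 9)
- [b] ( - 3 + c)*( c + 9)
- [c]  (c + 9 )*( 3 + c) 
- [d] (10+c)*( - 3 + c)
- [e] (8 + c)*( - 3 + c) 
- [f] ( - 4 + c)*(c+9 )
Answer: b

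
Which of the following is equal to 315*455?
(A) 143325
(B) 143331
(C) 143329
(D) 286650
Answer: A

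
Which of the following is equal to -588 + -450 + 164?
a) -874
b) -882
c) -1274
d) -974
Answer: a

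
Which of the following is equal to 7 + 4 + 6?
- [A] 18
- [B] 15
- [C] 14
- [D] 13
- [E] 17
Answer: E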